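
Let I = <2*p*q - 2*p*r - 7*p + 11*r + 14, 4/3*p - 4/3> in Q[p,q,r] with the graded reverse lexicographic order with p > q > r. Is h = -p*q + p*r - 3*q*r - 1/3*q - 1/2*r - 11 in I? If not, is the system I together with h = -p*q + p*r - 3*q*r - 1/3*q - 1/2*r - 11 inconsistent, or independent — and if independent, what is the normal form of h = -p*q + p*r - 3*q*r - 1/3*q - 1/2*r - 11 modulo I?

First compute the reduced Gröbner basis of I by Buchberger's algorithm.
f_1 = 2*p*q - 2*p*r - 7*p + 11*r + 14, LT = p*q.
f_2 = 4/3*p - 4/3, LT = p.

S(f_1,f_2): lcm = p*q. S = -p*r - 7/2*p + q + 11/2*r + 7.
  leading term p*r: subtract (-3/4*r)·f_2 from -p*r - 7/2*p + q + 11/2*r + 7 → -7/2*p + q + 9/2*r + 7
  leading term p: subtract (-21/8)·f_2 from -7/2*p + q + 9/2*r + 7 → q + 9/2*r + 7/2
  leading term q: no divisor's leading term divides it; move q to the remainder.
  leading term r: no divisor's leading term divides it; move 9/2*r to the remainder.
  leading term 1: no divisor's leading term divides it; move 7/2 to the remainder.
  remainder q + 9/2*r + 7/2 ≠ 0; add k_3 = q + 9/2*r + 7/2 to the basis.

The other S-polynomials (S(f_1,k_3), S(f_2,k_3)) all reduce to 0 modulo the current basis, so we have a Gröbner basis.
Inter-reduce: drop elements whose leading term is divisible by another's, tail-reduce, and make monic.
Reduced Gröbner basis: {p - 1, q + 9/2*r + 7/2}.
Label its elements g_1 = p - 1, g_2 = q + 9/2*r + 7/2.

Reduce h = -p*q + p*r - 3*q*r - 1/3*q - 1/2*r - 11 modulo G:
  leading term p*q: subtract (-q)·g_1 from -p*q + p*r - 3*q*r - 1/3*q - 1/2*r - 11 → p*r - 3*q*r - 4/3*q - 1/2*r - 11
  leading term p*r: subtract (r)·g_1 from p*r - 3*q*r - 4/3*q - 1/2*r - 11 → -3*q*r - 4/3*q + 1/2*r - 11
  leading term q*r: subtract (-3*r)·g_2 from -3*q*r - 4/3*q + 1/2*r - 11 → 27/2*r**2 - 4/3*q + 11*r - 11
  leading term r**2: no divisor's leading term divides it; move 27/2*r**2 to the remainder.
  leading term q: subtract (-4/3)·g_2 from -4/3*q + 11*r - 11 → 17*r - 19/3
  leading term r: no divisor's leading term divides it; move 17*r to the remainder.
  leading term 1: no divisor's leading term divides it; move -19/3 to the remainder.
  normal form = 27/2*r**2 + 17*r - 19/3.
The normal form is nonzero, so h ∉ I. Since h minus its normal form lies in I, I + (h) = I + (n) where n = 27/2*r**2 + 17*r - 19/3; decide whether this ideal is the whole ring.
Run Buchberger on G together with n (pairs among the g_i already reduce to 0 since G is a Gröbner basis):
g_1 = p - 1, LT = p.
g_2 = q + 9/2*r + 7/2, LT = q.
n = 27/2*r**2 + 17*r - 19/3, LT = r**2.

The S-polynomials (S(g_1,g_2), S(g_1,n), S(g_2,n)) all reduce to 0 modulo the current basis, so we have a Gröbner basis.
Inter-reduce: drop elements whose leading term is divisible by another's, tail-reduce, and make monic.
Reduced Gröbner basis: {r**2 + 34/27*r - 38/81, p - 1, q + 9/2*r + 7/2}.
The reduced Gröbner basis of I + (h) is {r**2 + 34/27*r - 38/81, p - 1, q + 9/2*r + 7/2} ≠ {1}, a proper ideal, so the enlarged system stays consistent: h is independent of I, with normal form 27/2*r**2 + 17*r - 19/3.

-p*q + p*r - 3*q*r - 1/3*q - 1/2*r - 11 is independent of I; its normal form modulo I is 27/2*r**2 + 17*r - 19/3.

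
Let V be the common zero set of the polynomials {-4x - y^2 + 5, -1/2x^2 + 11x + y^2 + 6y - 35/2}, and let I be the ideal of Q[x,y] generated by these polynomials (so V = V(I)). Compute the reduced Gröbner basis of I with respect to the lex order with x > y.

G = {x + 1/4y^2 - 5/4, y^4 + 46y^2 - 192y + 145}

This is the nonlinear analogue of row-reducing a linear system.

f_1 = -4x - y^2 + 5, LT = x.
f_2 = -1/2x^2 + 11x + y^2 + 6y - 35/2, LT = x^2.

S(f_1,f_2): lcm = x^2. S = 1/4xy^2 + 83/4x + 2y^2 + 12y - 35.
  leading term xy^2: subtract (-1/16y^2)·f_1 from 1/4xy^2 + 83/4x + 2y^2 + 12y - 35 → 83/4x - 1/16y^4 + 37/16y^2 + 12y - 35
  leading term x: subtract (-83/16)·f_1 from 83/4x - 1/16y^4 + 37/16y^2 + 12y - 35 → -1/16y^4 - 23/8y^2 + 12y - 145/16
  leading term y^4: no divisor's leading term divides it; move -1/16y^4 to the remainder.
  leading term y^2: no divisor's leading term divides it; move -23/8y^2 to the remainder.
  leading term y: no divisor's leading term divides it; move 12y to the remainder.
  leading term 1: no divisor's leading term divides it; move -145/16 to the remainder.
  remainder -1/16y^4 - 23/8y^2 + 12y - 145/16 ≠ 0; add g_3 = -1/16y^4 - 23/8y^2 + 12y - 145/16 to the basis.

S(f_1,g_3): leading monomials are coprime, so the S-polynomial reduces to 0 (Buchberger's first criterion).
S(f_2,g_3): leading monomials are coprime, so the S-polynomial reduces to 0 (Buchberger's first criterion).
Every S-polynomial of the final basis reduces to 0, so we have a Gröbner basis.
Inter-reduce: drop elements whose leading term is divisible by another's, tail-reduce, and make monic.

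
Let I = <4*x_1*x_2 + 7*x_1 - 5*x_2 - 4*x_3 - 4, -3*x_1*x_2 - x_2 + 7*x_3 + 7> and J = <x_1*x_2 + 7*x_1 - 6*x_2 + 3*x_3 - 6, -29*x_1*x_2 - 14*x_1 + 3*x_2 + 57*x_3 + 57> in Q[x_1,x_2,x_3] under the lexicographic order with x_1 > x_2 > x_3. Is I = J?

No, the ideals differ.

Two ideals are equal iff their reduced Gröbner bases coincide (the reduced basis is unique for a fixed ordering).
Buchberger on the first generating set:
f_1 = 4*x_1*x_2 + 7*x_1 - 5*x_2 - 4*x_3 - 4, LT = x_1*x_2.
f_2 = -3*x_1*x_2 - x_2 + 7*x_3 + 7, LT = x_1*x_2.

S(f_1,f_2): lcm = x_1*x_2. S = 7/4*x_1 - 19/12*x_2 + 4/3*x_3 + 4/3.
  leading term x_1: no divisor's leading term divides it; move 7/4*x_1 to the remainder.
  leading term x_2: no divisor's leading term divides it; move -19/12*x_2 to the remainder.
  leading term x_3: no divisor's leading term divides it; move 4/3*x_3 to the remainder.
  leading term 1: no divisor's leading term divides it; move 4/3 to the remainder.
  remainder 7/4*x_1 - 19/12*x_2 + 4/3*x_3 + 4/3 ≠ 0; add g_3 = 7/4*x_1 - 19/12*x_2 + 4/3*x_3 + 4/3 to the basis.

S(f_1,g_3): lcm = x_1*x_2. S = 7/4*x_1 + 19/21*x_2**2 - 16/21*x_2*x_3 - 169/84*x_2 - x_3 - 1.
  leading term x_1: subtract (1)·g_3 from 7/4*x_1 + 19/21*x_2**2 - 16/21*x_2*x_3 - 169/84*x_2 - x_3 - 1 → 19/21*x_2**2 - 16/21*x_2*x_3 - 3/7*x_2 - 7/3*x_3 - 7/3
  leading term x_2**2: no divisor's leading term divides it; move 19/21*x_2**2 to the remainder.
  leading term x_2*x_3: no divisor's leading term divides it; move -16/21*x_2*x_3 to the remainder.
  leading term x_2: no divisor's leading term divides it; move -3/7*x_2 to the remainder.
  leading term x_3: no divisor's leading term divides it; move -7/3*x_3 to the remainder.
  leading term 1: no divisor's leading term divides it; move -7/3 to the remainder.
  remainder 19/21*x_2**2 - 16/21*x_2*x_3 - 3/7*x_2 - 7/3*x_3 - 7/3 ≠ 0; add g_4 = 19/21*x_2**2 - 16/21*x_2*x_3 - 3/7*x_2 - 7/3*x_3 - 7/3 to the basis.

The other S-polynomials (S(f_2,g_3), S(f_1,g_4), S(f_2,g_4), S(g_3,g_4)) all reduce to 0 modulo the current basis, so we have a Gröbner basis.
Inter-reduce: drop elements whose leading term is divisible by another's, tail-reduce, and make monic.
Reduced Gröbner basis: {x_1 - 19/21*x_2 + 16/21*x_3 + 16/21, x_2**2 - 16/19*x_2*x_3 - 9/19*x_2 - 49/19*x_3 - 49/19}.

Buchberger on the second generating set:
h_1 = x_1*x_2 + 7*x_1 - 6*x_2 + 3*x_3 - 6, LT = x_1*x_2.
h_2 = -29*x_1*x_2 - 14*x_1 + 3*x_2 + 57*x_3 + 57, LT = x_1*x_2.

S(h_1,h_2): lcm = x_1*x_2. S = 189/29*x_1 - 171/29*x_2 + 144/29*x_3 - 117/29.
  leading term x_1: no divisor's leading term divides it; move 189/29*x_1 to the remainder.
  leading term x_2: no divisor's leading term divides it; move -171/29*x_2 to the remainder.
  leading term x_3: no divisor's leading term divides it; move 144/29*x_3 to the remainder.
  leading term 1: no divisor's leading term divides it; move -117/29 to the remainder.
  remainder 189/29*x_1 - 171/29*x_2 + 144/29*x_3 - 117/29 ≠ 0; add k_3 = 189/29*x_1 - 171/29*x_2 + 144/29*x_3 - 117/29 to the basis.

S(h_1,k_3): lcm = x_1*x_2. S = 7*x_1 + 19/21*x_2**2 - 16/21*x_2*x_3 - 113/21*x_2 + 3*x_3 - 6.
  leading term x_1: subtract (29/27)·k_3 from 7*x_1 + 19/21*x_2**2 - 16/21*x_2*x_3 - 113/21*x_2 + 3*x_3 - 6 → 19/21*x_2**2 - 16/21*x_2*x_3 + 20/21*x_2 - 7/3*x_3 - 5/3
  leading term x_2**2: no divisor's leading term divides it; move 19/21*x_2**2 to the remainder.
  leading term x_2*x_3: no divisor's leading term divides it; move -16/21*x_2*x_3 to the remainder.
  leading term x_2: no divisor's leading term divides it; move 20/21*x_2 to the remainder.
  leading term x_3: no divisor's leading term divides it; move -7/3*x_3 to the remainder.
  leading term 1: no divisor's leading term divides it; move -5/3 to the remainder.
  remainder 19/21*x_2**2 - 16/21*x_2*x_3 + 20/21*x_2 - 7/3*x_3 - 5/3 ≠ 0; add k_4 = 19/21*x_2**2 - 16/21*x_2*x_3 + 20/21*x_2 - 7/3*x_3 - 5/3 to the basis.

The other S-polynomials (S(h_2,k_3), S(h_1,k_4), S(h_2,k_4), S(k_3,k_4)) all reduce to 0 modulo the current basis, so we have a Gröbner basis.
Inter-reduce: drop elements whose leading term is divisible by another's, tail-reduce, and make monic.
Reduced Gröbner basis: {x_1 - 19/21*x_2 + 16/21*x_3 - 13/21, x_2**2 - 16/19*x_2*x_3 + 20/19*x_2 - 49/19*x_3 - 35/19}.

Since the reduced bases disagree, the two ideals are not the same.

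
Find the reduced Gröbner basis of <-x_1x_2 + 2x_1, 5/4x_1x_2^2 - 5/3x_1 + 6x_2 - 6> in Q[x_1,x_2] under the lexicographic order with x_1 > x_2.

G = {x_1 + 9/5x_2 - 9/5, x_2^2 - 3x_2 + 2}

Buchberger's algorithm terminates because the ascending chain of leading-term ideals stabilizes.

f_1 = -x_1x_2 + 2x_1, LT = x_1x_2.
f_2 = 5/4x_1x_2^2 - 5/3x_1 + 6x_2 - 6, LT = x_1x_2^2.

S(f_1,f_2): lcm = x_1x_2^2. S = -2x_1x_2 + 4/3x_1 - 24/5x_2 + 24/5.
  leading term x_1x_2: subtract (2)·f_1 from -2x_1x_2 + 4/3x_1 - 24/5x_2 + 24/5 → -8/3x_1 - 24/5x_2 + 24/5
  leading term x_1: no divisor's leading term divides it; move -8/3x_1 to the remainder.
  leading term x_2: no divisor's leading term divides it; move -24/5x_2 to the remainder.
  leading term 1: no divisor's leading term divides it; move 24/5 to the remainder.
  remainder -8/3x_1 - 24/5x_2 + 24/5 ≠ 0; add g_3 = -8/3x_1 - 24/5x_2 + 24/5 to the basis.

S(f_1,g_3): lcm = x_1x_2. S = -2x_1 - 9/5x_2^2 + 9/5x_2.
  leading term x_1: subtract (3/4)·g_3 from -2x_1 - 9/5x_2^2 + 9/5x_2 → -9/5x_2^2 + 27/5x_2 - 18/5
  leading term x_2^2: no divisor's leading term divides it; move -9/5x_2^2 to the remainder.
  leading term x_2: no divisor's leading term divides it; move 27/5x_2 to the remainder.
  leading term 1: no divisor's leading term divides it; move -18/5 to the remainder.
  remainder -9/5x_2^2 + 27/5x_2 - 18/5 ≠ 0; add g_4 = -9/5x_2^2 + 27/5x_2 - 18/5 to the basis.

The other S-polynomials (S(f_2,g_3), S(f_1,g_4), S(f_2,g_4), S(g_3,g_4)) all reduce to 0 modulo the current basis, so we have a Gröbner basis.
Inter-reduce: drop elements whose leading term is divisible by another's, tail-reduce, and make monic.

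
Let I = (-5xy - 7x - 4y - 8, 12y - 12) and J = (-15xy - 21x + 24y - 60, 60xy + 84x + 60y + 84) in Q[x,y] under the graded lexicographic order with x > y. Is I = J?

For a fixed monomial order, each ideal has a unique reduced Gröbner basis; comparing bases decides equality.
Buchberger on the first generating set:
f_1 = -5xy - 7x - 4y - 8, LT = xy.
f_2 = 12y - 12, LT = y.

S(f_1,f_2): lcm = xy. S = 12/5x + 4/5y + 8/5.
  reduce S modulo (f_1, f_2):
  remainder 12/5x + 12/5 ≠ 0; add g_3 = 12/5x + 12/5 to the basis.

The other S-polynomials (S(f_1,g_3), S(f_2,g_3)) all reduce to 0 modulo the current basis, so we have a Gröbner basis.
Inter-reduce: drop elements whose leading term is divisible by another's, tail-reduce, and make monic.
Reduced Gröbner basis: {x + 1, y - 1}.

Buchberger on the second generating set:
h_1 = -15xy - 21x + 24y - 60, LT = xy.
h_2 = 60xy + 84x + 60y + 84, LT = xy.

S(h_1,h_2): lcm = xy. S = -13/5y + 13/5.
  reduce S modulo (h_1, h_2):
  remainder -13/5y + 13/5 ≠ 0; add k_3 = -13/5y + 13/5 to the basis.

S(h_1,k_3): lcm = xy. S = 12/5x - 8/5y + 4.
  reduce S modulo (h_1, h_2, k_3):
  remainder 12/5x + 12/5 ≠ 0; add k_4 = 12/5x + 12/5 to the basis.

The other S-polynomials (S(h_2,k_3), S(h_1,k_4), S(h_2,k_4), S(k_3,k_4)) all reduce to 0 modulo the current basis, so we have a Gröbner basis.
Inter-reduce: drop elements whose leading term is divisible by another's, tail-reduce, and make monic.
Reduced Gröbner basis: {x + 1, y - 1}.

Same reduced basis, so the two generating sets span the same ideal.

Yes, the ideals are equal.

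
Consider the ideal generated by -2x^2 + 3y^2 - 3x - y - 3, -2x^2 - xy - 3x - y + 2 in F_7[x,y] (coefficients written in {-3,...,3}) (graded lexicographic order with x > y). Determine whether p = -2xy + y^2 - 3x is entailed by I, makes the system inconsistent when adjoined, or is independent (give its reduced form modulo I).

Adjoining -2xy + y^2 - 3x makes the ideal the whole ring: the system is inconsistent.

First compute the reduced Gröbner basis of I by Buchberger's algorithm.
f_1 = -2x^2 + 3y^2 - 3x - y - 3, LT = x^2.
f_2 = -2x^2 - xy - 3x - y + 2, LT = x^2.

S(f_1,f_2): lcm = x^2. S = 3xy + 2y^2 - 1.
  reduce S modulo (f_1, f_2):
  remainder 3xy + 2y^2 - 1 ≠ 0; add h_3 = 3xy + 2y^2 - 1 to the basis.

S(f_1,h_3): lcm = x^2y. S = -3xy^2 + 2y^3 - 2xy - 3y^2 - 2x - 2y.
  reduce S modulo (f_1, f_2, h_3):
  remainder -3y^3 + 3y^2 - 2x - 3y - 3 ≠ 0; add h_4 = -3y^3 + 3y^2 - 2x - 3y - 3 to the basis.

The other S-polynomials (S(f_2,h_3), S(f_1,h_4), S(f_2,h_4), S(h_3,h_4)) all reduce to 0 modulo the current basis, so we have a Gröbner basis.
Inter-reduce: drop elements whose leading term is divisible by another's, tail-reduce, and make monic.
Reduced Gröbner basis: {y^3 - y^2 + 3x + y + 1, x^2 + 2y^2 - 2x - 3y - 2, xy + 3y^2 + 2}.
Label its elements g_1 = y^3 - y^2 + 3x + y + 1, g_2 = x^2 + 2y^2 - 2x - 3y - 2, g_3 = xy + 3y^2 + 2.

Reduce p = -2xy + y^2 - 3x modulo G:
  leading term xy: subtract (-2)·g_3 from -2xy + y^2 - 3x → -3x - 3
  leading term x: no divisor's leading term divides it; move -3x to the remainder.
  leading term 1: no divisor's leading term divides it; move -3 to the remainder.
  normal form = -3x - 3.
The normal form is nonzero, so p ∉ I. Since p minus its normal form lies in I, I + (p) = I + (r) where r = -3x - 3; decide whether this ideal is the whole ring.
Run Buchberger on G together with r (pairs among the g_i already reduce to 0 since G is a Gröbner basis):
g_1 = y^3 - y^2 + 3x + y + 1, LT = y^3.
g_2 = x^2 + 2y^2 - 2x - 3y - 2, LT = x^2.
g_3 = xy + 3y^2 + 2, LT = xy.
r = -3x - 3, LT = x.

S(g_2,r): lcm = x^2. S = 2y^2 - 3x - 3y - 2.
  reduce S modulo (g_1, g_2, g_3, r):
  remainder 2y^2 - 3y + 1 ≠ 0; add m_5 = 2y^2 - 3y + 1 to the basis.

S(g_3,r): lcm = xy. S = 3y^2 - y + 2.
  reduce S modulo (g_1, g_2, g_3, r, m_5):
  remainder -3 ≠ 0; add m_6 = -3 to the basis.

The other S-polynomials (S(g_1,g_2), S(g_1,g_3), S(g_1,r), S(g_2,g_3), S(g_1,m_5), S(g_2,m_5), S(g_3,m_5), S(r,m_5), S(g_1,m_6), S(g_2,m_6), S(g_3,m_6), S(r,m_6), S(m_5,m_6)) all reduce to 0 modulo the current basis, so we have a Gröbner basis.
Inter-reduce: drop elements whose leading term is divisible by another's, tail-reduce, and make monic.
Reduced Gröbner basis: {1}.
The reduced Gröbner basis of I + (p) is {1}: the ideal is the whole ring, so the enlarged system has no common solution — adjoining p is inconsistent.

The remainder on division by a Gröbner basis is unique — it is the normal form.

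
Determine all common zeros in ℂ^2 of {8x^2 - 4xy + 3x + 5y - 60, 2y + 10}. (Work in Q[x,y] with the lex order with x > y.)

Compute a lex Gröbner basis by Buchberger's algorithm.
f_1 = 8x^2 - 4xy + 3x + 5y - 60, LT = x^2.
f_2 = 2y + 10, LT = y.

The S-polynomials (S(f_1,f_2)) all reduce to 0 modulo the current basis, so we have a Gröbner basis.
Inter-reduce: drop elements whose leading term is divisible by another's, tail-reduce, and make monic.
Reduced Gröbner basis: {x^2 + 23/8x - 85/8, y + 5}.

Since the basis is lex-ordered, y + 5 is univariate in y. Its roots are {-5}. Back-substituting each root into the other basis elements fixes the other coordinates.
  y = -5: the earlier basis element becomes x^2 + 23/8x - 85/8 = 0, giving x = -5, 17/8 — points (-5, -5), (17/8, -5).
This is the nonlinear analogue of row-reducing a linear system.

{(-5, -5), (17/8, -5)}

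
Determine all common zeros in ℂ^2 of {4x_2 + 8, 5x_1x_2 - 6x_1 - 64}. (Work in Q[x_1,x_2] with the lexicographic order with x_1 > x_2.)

{(-4, -2)}

Compute a lex Gröbner basis by Buchberger's algorithm.
f_1 = 4x_2 + 8, LT = x_2.
f_2 = 5x_1x_2 - 6x_1 - 64, LT = x_1x_2.

S(f_1,f_2): lcm = x_1x_2. S = \tfrac{16}{5}x_1 + \tfrac{64}{5}.
  leading term x_1: no divisor's leading term divides it; move \tfrac{16}{5}x_1 to the remainder.
  leading term 1: no divisor's leading term divides it; move \tfrac{64}{5} to the remainder.
  remainder \tfrac{16}{5}x_1 + \tfrac{64}{5} ≠ 0; add h_3 = \tfrac{16}{5}x_1 + \tfrac{64}{5} to the basis.

The other S-polynomials (S(f_1,h_3), S(f_2,h_3)) all reduce to 0 modulo the current basis, so we have a Gröbner basis.
Inter-reduce: drop elements whose leading term is divisible by another's, tail-reduce, and make monic.
Reduced Gröbner basis: {x_1 + 4, x_2 + 2}.

Since the basis is lex-ordered, x_2 + 2 is univariate in x_2. Its roots are {-2}. Back-substituting each root into the other basis elements fixes the other coordinates.
  x_2 = -2: the earlier basis element becomes x_1 + 4 = 0, giving x_1 = -4 — point (-4, -2).
Check: every point annihilates each of the original generators.
This is the nonlinear analogue of row-reducing a linear system.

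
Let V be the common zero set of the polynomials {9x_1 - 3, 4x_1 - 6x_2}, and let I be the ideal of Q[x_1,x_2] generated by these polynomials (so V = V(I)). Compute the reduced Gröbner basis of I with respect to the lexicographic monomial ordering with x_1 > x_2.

G = {x_1 - 1/3, x_2 - 2/9}

f_1 = 9x_1 - 3, LT = x_1.
f_2 = 4x_1 - 6x_2, LT = x_1.

S(f_1,f_2): lcm = x_1. S = 3/2x_2 - 1/3.
  leading term x_2: no divisor's leading term divides it; move 3/2x_2 to the remainder.
  leading term 1: no divisor's leading term divides it; move -1/3 to the remainder.
  remainder 3/2x_2 - 1/3 ≠ 0; add g_3 = 3/2x_2 - 1/3 to the basis.

S(f_1,g_3): leading monomials are coprime, so the S-polynomial reduces to 0 (Buchberger's first criterion).
S(f_2,g_3): leading monomials are coprime, so the S-polynomial reduces to 0 (Buchberger's first criterion).
Every S-polynomial of the final basis reduces to 0, so we have a Gröbner basis.
Inter-reduce: drop elements whose leading term is divisible by another's, tail-reduce, and make monic.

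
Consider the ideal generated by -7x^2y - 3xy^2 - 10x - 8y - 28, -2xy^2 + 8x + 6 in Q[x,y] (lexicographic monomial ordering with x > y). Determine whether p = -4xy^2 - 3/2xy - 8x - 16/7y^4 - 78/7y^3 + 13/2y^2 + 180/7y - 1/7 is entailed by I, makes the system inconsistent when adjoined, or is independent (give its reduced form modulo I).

-4xy^2 - 3/2xy - 8x - 16/7y^4 - 78/7y^3 + 13/2y^2 + 180/7y - 1/7 lies in I (it reduces to 0).

First compute the reduced Gröbner basis of I by Buchberger's algorithm.
f_1 = -7x^2y - 3xy^2 - 10x - 8y - 28, LT = x^2y.
f_2 = -2xy^2 + 8x + 6, LT = xy^2.

S(f_1,f_2): lcm = x^2y^2. S = 4x^2 + 3/7xy^3 + 10/7xy + 3x + 8/7y^2 + 4y.
  leading term x^2: no divisor's leading term divides it; move 4x^2 to the remainder.
  leading term xy^3: subtract (-3/14y)·f_2 from 3/7xy^3 + 10/7xy + 3x + 8/7y^2 + 4y → 22/7xy + 3x + 8/7y^2 + 37/7y
  leading term xy: no divisor's leading term divides it; move 22/7xy to the remainder.
  leading term x: no divisor's leading term divides it; move 3x to the remainder.
  leading term y^2: no divisor's leading term divides it; move 8/7y^2 to the remainder.
  leading term y: no divisor's leading term divides it; move 37/7y to the remainder.
  remainder 4x^2 + 22/7xy + 3x + 8/7y^2 + 37/7y ≠ 0; add h_3 = 4x^2 + 22/7xy + 3x + 8/7y^2 + 37/7y to the basis.

S(f_1,h_3): lcm = x^2y. S = -5/14xy^2 - 3/4xy + 10/7x - 2/7y^3 - 37/28y^2 + 8/7y + 4.
  leading term xy^2: subtract (5/28)·f_2 from -5/14xy^2 - 3/4xy + 10/7x - 2/7y^3 - 37/28y^2 + 8/7y + 4 → -3/4xy - 2/7y^3 - 37/28y^2 + 8/7y + 41/14
  leading term xy: no divisor's leading term divides it; move -3/4xy to the remainder.
  leading term y^3: no divisor's leading term divides it; move -2/7y^3 to the remainder.
  leading term y^2: no divisor's leading term divides it; move -37/28y^2 to the remainder.
  leading term y: no divisor's leading term divides it; move 8/7y to the remainder.
  leading term 1: no divisor's leading term divides it; move 41/14 to the remainder.
  remainder -3/4xy - 2/7y^3 - 37/28y^2 + 8/7y + 41/14 ≠ 0; add h_4 = -3/4xy - 2/7y^3 - 37/28y^2 + 8/7y + 41/14 to the basis.

S(f_2,h_3): lcm = x^2y^2. S = -4x^2 - 11/14xy^3 - 3/4xy^2 - 3x - 2/7y^4 - 37/28y^3.
  leading term x^2: subtract (-1)·h_3 from -4x^2 - 11/14xy^3 - 3/4xy^2 - 3x - 2/7y^4 - 37/28y^3 → -11/14xy^3 - 3/4xy^2 + 22/7xy - 2/7y^4 - 37/28y^3 + 8/7y^2 + 37/7y
  leading term xy^3: subtract (11/28y)·f_2 from -11/14xy^3 - 3/4xy^2 + 22/7xy - 2/7y^4 - 37/28y^3 + 8/7y^2 + 37/7y → -3/4xy^2 - 2/7y^4 - 37/28y^3 + 8/7y^2 + 41/14y
  leading term xy^2: subtract (3/8)·f_2 from -3/4xy^2 - 2/7y^4 - 37/28y^3 + 8/7y^2 + 41/14y → -3x - 2/7y^4 - 37/28y^3 + 8/7y^2 + 41/14y - 9/4
  leading term x: no divisor's leading term divides it; move -3x to the remainder.
  leading term y^4: no divisor's leading term divides it; move -2/7y^4 to the remainder.
  leading term y^3: no divisor's leading term divides it; move -37/28y^3 to the remainder.
  leading term y^2: no divisor's leading term divides it; move 8/7y^2 to the remainder.
  leading term y: no divisor's leading term divides it; move 41/14y to the remainder.
  leading term 1: no divisor's leading term divides it; move -9/4 to the remainder.
  remainder -3x - 2/7y^4 - 37/28y^3 + 8/7y^2 + 41/14y - 9/4 ≠ 0; add h_5 = -3x - 2/7y^4 - 37/28y^3 + 8/7y^2 + 41/14y - 9/4 to the basis.

S(f_2,h_5): lcm = xy^2. S = -4x - 2/21y^6 - 37/84y^5 + 8/21y^4 + 41/42y^3 - 3/4y^2 - 3.
  leading term x: subtract (4/3)·h_5 from -4x - 2/21y^6 - 37/84y^5 + 8/21y^4 + 41/42y^3 - 3/4y^2 - 3 → -2/21y^6 - 37/84y^5 + 16/21y^4 + 115/42y^3 - 191/84y^2 - 82/21y
  leading term y^6: no divisor's leading term divides it; move -2/21y^6 to the remainder.
  leading term y^5: no divisor's leading term divides it; move -37/84y^5 to the remainder.
  leading term y^4: no divisor's leading term divides it; move 16/21y^4 to the remainder.
  leading term y^3: no divisor's leading term divides it; move 115/42y^3 to the remainder.
  leading term y^2: no divisor's leading term divides it; move -191/84y^2 to the remainder.
  leading term y: no divisor's leading term divides it; move -82/21y to the remainder.
  remainder -2/21y^6 - 37/84y^5 + 16/21y^4 + 115/42y^3 - 191/84y^2 - 82/21y ≠ 0; add h_6 = -2/21y^6 - 37/84y^5 + 16/21y^4 + 115/42y^3 - 191/84y^2 - 82/21y to the basis.

S(h_4,h_5): lcm = xy. S = -2/21y^5 - 37/84y^4 + 16/21y^3 + 115/42y^2 - 191/84y - 82/21.
  leading term y^5: no divisor's leading term divides it; move -2/21y^5 to the remainder.
  leading term y^4: no divisor's leading term divides it; move -37/84y^4 to the remainder.
  leading term y^3: no divisor's leading term divides it; move 16/21y^3 to the remainder.
  leading term y^2: no divisor's leading term divides it; move 115/42y^2 to the remainder.
  leading term y: no divisor's leading term divides it; move -191/84y to the remainder.
  leading term 1: no divisor's leading term divides it; move -82/21 to the remainder.
  remainder -2/21y^5 - 37/84y^4 + 16/21y^3 + 115/42y^2 - 191/84y - 82/21 ≠ 0; add h_7 = -2/21y^5 - 37/84y^4 + 16/21y^3 + 115/42y^2 - 191/84y - 82/21 to the basis.

The other S-polynomials (S(f_1,h_4), S(f_2,h_4), S(h_3,h_4), S(f_1,h_5), S(h_3,h_5), S(f_1,h_6), S(f_2,h_6), S(h_3,h_6), S(h_4,h_6), S(h_5,h_6), S(f_1,h_7), S(f_2,h_7), S(h_3,h_7), S(h_4,h_7), S(h_5,h_7), S(h_6,h_7)) all reduce to 0 modulo the current basis, so we have a Gröbner basis.
Inter-reduce: drop elements whose leading term is divisible by another's, tail-reduce, and make monic.
Reduced Gröbner basis: {x + 2/21y^4 + 37/84y^3 - 8/21y^2 - 41/42y + 3/4, y^5 + 37/8y^4 - 8y^3 - 115/4y^2 + 191/8y + 41}.
Label its elements g_1 = x + 2/21y^4 + 37/84y^3 - 8/21y^2 - 41/42y + 3/4, g_2 = y^5 + 37/8y^4 - 8y^3 - 115/4y^2 + 191/8y + 41.

Reduce p = -4xy^2 - 3/2xy - 8x - 16/7y^4 - 78/7y^3 + 13/2y^2 + 180/7y - 1/7 modulo G:
  leading term xy^2: subtract (-4y^2)·g_1 from -4xy^2 - 3/2xy - 8x - 16/7y^4 - 78/7y^3 + 13/2y^2 + 180/7y - 1/7 → -3/2xy - 8x + 8/21y^6 + 37/21y^5 - 80/21y^4 - 316/21y^3 + 19/2y^2 + 180/7y - 1/7
  leading term xy: subtract (-3/2y)·g_1 from -3/2xy - 8x + 8/21y^6 + 37/21y^5 - 80/21y^4 - 316/21y^3 + 19/2y^2 + 180/7y - 1/7 → -8x + 8/21y^6 + 40/21y^5 - 529/168y^4 - 328/21y^3 + 225/28y^2 + 1503/56y - 1/7
  leading term x: subtract (-8)·g_1 from -8x + 8/21y^6 + 40/21y^5 - 529/168y^4 - 328/21y^3 + 225/28y^2 + 1503/56y - 1/7 → 8/21y^6 + 40/21y^5 - 401/168y^4 - 254/21y^3 + 419/84y^2 + 3197/168y + 41/7
  leading term y^6: subtract (8/21y)·g_2 from 8/21y^6 + 40/21y^5 - 401/168y^4 - 254/21y^3 + 419/84y^2 + 3197/168y + 41/7 → 1/7y^5 + 37/56y^4 - 8/7y^3 - 115/28y^2 + 191/56y + 41/7
  leading term y^5: subtract (1/7)·g_2 from 1/7y^5 + 37/56y^4 - 8/7y^3 - 115/28y^2 + 191/56y + 41/7 → 0
  normal form = 0.
Since the normal form is 0, p ∈ I.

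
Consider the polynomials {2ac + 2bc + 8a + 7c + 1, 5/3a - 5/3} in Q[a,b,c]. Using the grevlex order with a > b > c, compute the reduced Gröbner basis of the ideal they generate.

G = {bc + 9/2c + 9/2, a - 1}

f_1 = 2ac + 2bc + 8a + 7c + 1, LT = ac.
f_2 = 5/3a - 5/3, LT = a.

S(f_1,f_2): lcm = ac. S = bc + 4a + 9/2c + 1/2.
  leading term bc: no divisor's leading term divides it; move bc to the remainder.
  leading term a: subtract (12/5)·f_2 from 4a + 9/2c + 1/2 → 9/2c + 9/2
  leading term c: no divisor's leading term divides it; move 9/2c to the remainder.
  leading term 1: no divisor's leading term divides it; move 9/2 to the remainder.
  remainder bc + 9/2c + 9/2 ≠ 0; add g_3 = bc + 9/2c + 9/2 to the basis.

The other S-polynomials (S(f_1,g_3), S(f_2,g_3)) all reduce to 0 modulo the current basis, so we have a Gröbner basis.
Inter-reduce: drop elements whose leading term is divisible by another's, tail-reduce, and make monic.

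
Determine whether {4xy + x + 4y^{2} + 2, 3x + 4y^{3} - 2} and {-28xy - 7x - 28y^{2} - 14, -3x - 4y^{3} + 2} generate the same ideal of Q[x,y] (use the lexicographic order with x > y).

Since reduced Gröbner bases are canonical representatives of ideals under a given ordering, it suffices to compute and compare them.
Buchberger on the first generating set:
f_1 = 4xy + x + 4y^{2} + 2, LT = xy.
f_2 = 3x + 4y^{3} - 2, LT = x.

S(f_1,f_2): lcm = xy. S = \tfrac{1}{4}x - \tfrac{4}{3}y^{4} + y^{2} + \tfrac{2}{3}y + \tfrac{1}{2}.
  reduce S modulo (f_1, f_2):
  remainder -\tfrac{4}{3}y^{4} - \tfrac{1}{3}y^{3} + y^{2} + \tfrac{2}{3}y + \tfrac{2}{3} ≠ 0; add g_3 = -\tfrac{4}{3}y^{4} - \tfrac{1}{3}y^{3} + y^{2} + \tfrac{2}{3}y + \tfrac{2}{3} to the basis.

The other S-polynomials (S(f_1,g_3), S(f_2,g_3)) all reduce to 0 modulo the current basis, so we have a Gröbner basis.
Inter-reduce: drop elements whose leading term is divisible by another's, tail-reduce, and make monic.
Reduced Gröbner basis: {x + \tfrac{4}{3}y^{3} - \tfrac{2}{3}, y^{4} + \tfrac{1}{4}y^{3} - \tfrac{3}{4}y^{2} - \tfrac{1}{2}y - \tfrac{1}{2}}.

Buchberger on the second generating set:
h_1 = -28xy - 7x - 28y^{2} - 14, LT = xy.
h_2 = -3x - 4y^{3} + 2, LT = x.

S(h_1,h_2): lcm = xy. S = \tfrac{1}{4}x - \tfrac{4}{3}y^{4} + y^{2} + \tfrac{2}{3}y + \tfrac{1}{2}.
  reduce S modulo (h_1, h_2):
  remainder -\tfrac{4}{3}y^{4} - \tfrac{1}{3}y^{3} + y^{2} + \tfrac{2}{3}y + \tfrac{2}{3} ≠ 0; add k_3 = -\tfrac{4}{3}y^{4} - \tfrac{1}{3}y^{3} + y^{2} + \tfrac{2}{3}y + \tfrac{2}{3} to the basis.

The other S-polynomials (S(h_1,k_3), S(h_2,k_3)) all reduce to 0 modulo the current basis, so we have a Gröbner basis.
Inter-reduce: drop elements whose leading term is divisible by another's, tail-reduce, and make monic.
Reduced Gröbner basis: {x + \tfrac{4}{3}y^{3} - \tfrac{2}{3}, y^{4} + \tfrac{1}{4}y^{3} - \tfrac{3}{4}y^{2} - \tfrac{1}{2}y - \tfrac{1}{2}}.

The two bases agree; hence the ideals are identical.

Yes, the ideals are equal.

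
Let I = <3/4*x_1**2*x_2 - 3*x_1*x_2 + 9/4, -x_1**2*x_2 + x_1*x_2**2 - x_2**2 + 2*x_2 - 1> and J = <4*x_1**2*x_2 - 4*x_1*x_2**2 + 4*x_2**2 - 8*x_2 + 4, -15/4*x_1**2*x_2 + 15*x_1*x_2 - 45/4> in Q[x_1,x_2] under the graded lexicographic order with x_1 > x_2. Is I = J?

Equality of ideals is decidable: compute both reduced Gröbner bases (unique for the ordering) and check whether they agree.
Buchberger on the first generating set:
f_1 = 3/4*x_1**2*x_2 - 3*x_1*x_2 + 9/4, LT = x_1**2*x_2.
f_2 = -x_1**2*x_2 + x_1*x_2**2 - x_2**2 + 2*x_2 - 1, LT = x_1**2*x_2.

S(f_1,f_2): lcm = x_1**2*x_2. S = x_1*x_2**2 - 4*x_1*x_2 - x_2**2 + 2*x_2 + 2.
  reduce S modulo (f_1, f_2):
  remainder x_1*x_2**2 - 4*x_1*x_2 - x_2**2 + 2*x_2 + 2 ≠ 0; add g_3 = x_1*x_2**2 - 4*x_1*x_2 - x_2**2 + 2*x_2 + 2 to the basis.

S(f_1,g_3): lcm = x_1**2*x_2**2. S = 4*x_1**2*x_2 - 3*x_1*x_2**2 - 2*x_1*x_2 - 2*x_1 + 3*x_2.
  reduce S modulo (f_1, f_2, g_3):
  remainder 2*x_1*x_2 - 3*x_2**2 - 2*x_1 + 9*x_2 - 6 ≠ 0; add g_4 = 2*x_1*x_2 - 3*x_2**2 - 2*x_1 + 9*x_2 - 6 to the basis.

S(f_1,g_4): lcm = x_1**2*x_2. S = 3/2*x_1*x_2**2 + x_1**2 - 17/2*x_1*x_2 + 3*x_1 + 3.
  reduce S modulo (f_1, f_2, g_3, g_4):
  remainder x_1**2 - 9/4*x_2**2 + 1/2*x_1 + 33/4*x_2 - 15/2 ≠ 0; add g_5 = x_1**2 - 9/4*x_2**2 + 1/2*x_1 + 33/4*x_2 - 15/2 to the basis.

S(g_3,g_4): lcm = x_1*x_2**2. S = 3/2*x_2**3 - 3*x_1*x_2 - 11/2*x_2**2 + 5*x_2 + 2.
  reduce S modulo (f_1, f_2, g_3, g_4, g_5):
  remainder 3/2*x_2**3 - 10*x_2**2 - 3*x_1 + 37/2*x_2 - 7 ≠ 0; add g_6 = 3/2*x_2**3 - 10*x_2**2 - 3*x_1 + 37/2*x_2 - 7 to the basis.

The other S-polynomials (S(f_2,g_3), S(f_2,g_4), S(f_1,g_5), S(f_2,g_5), S(g_3,g_5), S(g_4,g_5), S(f_1,g_6), S(f_2,g_6), S(g_3,g_6), S(g_4,g_6), S(g_5,g_6)) all reduce to 0 modulo the current basis, so we have a Gröbner basis.
Inter-reduce: drop elements whose leading term is divisible by another's, tail-reduce, and make monic.
Reduced Gröbner basis: {x_2**3 - 20/3*x_2**2 - 2*x_1 + 37/3*x_2 - 14/3, x_1**2 - 9/4*x_2**2 + 1/2*x_1 + 33/4*x_2 - 15/2, x_1*x_2 - 3/2*x_2**2 - x_1 + 9/2*x_2 - 3}.

Buchberger on the second generating set:
h_1 = 4*x_1**2*x_2 - 4*x_1*x_2**2 + 4*x_2**2 - 8*x_2 + 4, LT = x_1**2*x_2.
h_2 = -15/4*x_1**2*x_2 + 15*x_1*x_2 - 45/4, LT = x_1**2*x_2.

S(h_1,h_2): lcm = x_1**2*x_2. S = -x_1*x_2**2 + 4*x_1*x_2 + x_2**2 - 2*x_2 - 2.
  reduce S modulo (h_1, h_2):
  remainder -x_1*x_2**2 + 4*x_1*x_2 + x_2**2 - 2*x_2 - 2 ≠ 0; add k_3 = -x_1*x_2**2 + 4*x_1*x_2 + x_2**2 - 2*x_2 - 2 to the basis.

S(h_1,k_3): lcm = x_1**2*x_2**2. S = -x_1*x_2**3 + 4*x_1**2*x_2 + x_1*x_2**2 + x_2**3 - 2*x_1*x_2 - 2*x_2**2 - 2*x_1 + x_2.
  reduce S modulo (h_1, h_2, k_3):
  remainder 2*x_1*x_2 - 3*x_2**2 - 2*x_1 + 9*x_2 - 6 ≠ 0; add k_4 = 2*x_1*x_2 - 3*x_2**2 - 2*x_1 + 9*x_2 - 6 to the basis.

S(h_1,k_4): lcm = x_1**2*x_2. S = 1/2*x_1*x_2**2 + x_1**2 - 9/2*x_1*x_2 + x_2**2 + 3*x_1 - 2*x_2 + 1.
  reduce S modulo (h_1, h_2, k_3, k_4):
  remainder x_1**2 - 9/4*x_2**2 + 1/2*x_1 + 33/4*x_2 - 15/2 ≠ 0; add k_5 = x_1**2 - 9/4*x_2**2 + 1/2*x_1 + 33/4*x_2 - 15/2 to the basis.

S(k_3,k_4): lcm = x_1*x_2**2. S = 3/2*x_2**3 - 3*x_1*x_2 - 11/2*x_2**2 + 5*x_2 + 2.
  reduce S modulo (h_1, h_2, k_3, k_4, k_5):
  remainder 3/2*x_2**3 - 10*x_2**2 - 3*x_1 + 37/2*x_2 - 7 ≠ 0; add k_6 = 3/2*x_2**3 - 10*x_2**2 - 3*x_1 + 37/2*x_2 - 7 to the basis.

The other S-polynomials (S(h_2,k_3), S(h_2,k_4), S(h_1,k_5), S(h_2,k_5), S(k_3,k_5), S(k_4,k_5), S(h_1,k_6), S(h_2,k_6), S(k_3,k_6), S(k_4,k_6), S(k_5,k_6)) all reduce to 0 modulo the current basis, so we have a Gröbner basis.
Inter-reduce: drop elements whose leading term is divisible by another's, tail-reduce, and make monic.
Reduced Gröbner basis: {x_2**3 - 20/3*x_2**2 - 2*x_1 + 37/3*x_2 - 14/3, x_1**2 - 9/4*x_2**2 + 1/2*x_1 + 33/4*x_2 - 15/2, x_1*x_2 - 3/2*x_2**2 - x_1 + 9/2*x_2 - 3}.

The two bases agree; hence the ideals are identical.
The choice of monomial ordering does not affect the verdict — as long as both bases are computed under the same ordering, their equality decides ideal equality.

Yes, the ideals are equal.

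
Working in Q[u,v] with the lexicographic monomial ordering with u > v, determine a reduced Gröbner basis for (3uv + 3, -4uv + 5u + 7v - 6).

G = {u + \tfrac{7}{5}v - \tfrac{2}{5}, v^{2} - \tfrac{2}{7}v - \tfrac{5}{7}}

f_1 = 3uv + 3, LT = uv.
f_2 = -4uv + 5u + 7v - 6, LT = uv.

S(f_1,f_2): lcm = uv. S = \tfrac{5}{4}u + \tfrac{7}{4}v - \tfrac{1}{2}.
  leading term u: no divisor's leading term divides it; move \tfrac{5}{4}u to the remainder.
  leading term v: no divisor's leading term divides it; move \tfrac{7}{4}v to the remainder.
  leading term 1: no divisor's leading term divides it; move -\tfrac{1}{2} to the remainder.
  remainder \tfrac{5}{4}u + \tfrac{7}{4}v - \tfrac{1}{2} ≠ 0; add g_3 = \tfrac{5}{4}u + \tfrac{7}{4}v - \tfrac{1}{2} to the basis.

S(f_1,g_3): lcm = uv. S = -\tfrac{7}{5}v^{2} + \tfrac{2}{5}v + 1.
  leading term v^{2}: no divisor's leading term divides it; move -\tfrac{7}{5}v^{2} to the remainder.
  leading term v: no divisor's leading term divides it; move \tfrac{2}{5}v to the remainder.
  leading term 1: no divisor's leading term divides it; move 1 to the remainder.
  remainder -\tfrac{7}{5}v^{2} + \tfrac{2}{5}v + 1 ≠ 0; add g_4 = -\tfrac{7}{5}v^{2} + \tfrac{2}{5}v + 1 to the basis.

S(f_2,g_3): lcm = uv. S = -\tfrac{5}{4}u - \tfrac{7}{5}v^{2} - \tfrac{27}{20}v + \tfrac{3}{2}.
  leading term u: subtract (-1)·g_3 from -\tfrac{5}{4}u - \tfrac{7}{5}v^{2} - \tfrac{27}{20}v + \tfrac{3}{2} → -\tfrac{7}{5}v^{2} + \tfrac{2}{5}v + 1
  leading term v^{2}: subtract (1)·g_4 from -\tfrac{7}{5}v^{2} + \tfrac{2}{5}v + 1 → 0
  remainder 0.

S(f_1,g_4): lcm = uv^{2}. S = \tfrac{2}{7}uv + \tfrac{5}{7}u + v.
  leading term uv: subtract (\tfrac{2}{21})·f_1 from \tfrac{2}{7}uv + \tfrac{5}{7}u + v → \tfrac{5}{7}u + v - \tfrac{2}{7}
  leading term u: subtract (\tfrac{4}{7})·g_3 from \tfrac{5}{7}u + v - \tfrac{2}{7} → 0
  remainder 0.

S(f_2,g_4): lcm = uv^{2}. S = -\tfrac{27}{28}uv + \tfrac{5}{7}u - \tfrac{7}{4}v^{2} + \tfrac{3}{2}v.
  leading term uv: subtract (-\tfrac{9}{28})·f_1 from -\tfrac{27}{28}uv + \tfrac{5}{7}u - \tfrac{7}{4}v^{2} + \tfrac{3}{2}v → \tfrac{5}{7}u - \tfrac{7}{4}v^{2} + \tfrac{3}{2}v + \tfrac{27}{28}
  leading term u: subtract (\tfrac{4}{7})·g_3 from \tfrac{5}{7}u - \tfrac{7}{4}v^{2} + \tfrac{3}{2}v + \tfrac{27}{28} → -\tfrac{7}{4}v^{2} + \tfrac{1}{2}v + \tfrac{5}{4}
  leading term v^{2}: subtract (\tfrac{5}{4})·g_4 from -\tfrac{7}{4}v^{2} + \tfrac{1}{2}v + \tfrac{5}{4} → 0
  remainder 0.

S(g_3,g_4): leading monomials are coprime, so the S-polynomial reduces to 0 (Buchberger's first criterion).
Every S-polynomial of the final basis reduces to 0, so we have a Gröbner basis.
Inter-reduce: drop elements whose leading term is divisible by another's, tail-reduce, and make monic.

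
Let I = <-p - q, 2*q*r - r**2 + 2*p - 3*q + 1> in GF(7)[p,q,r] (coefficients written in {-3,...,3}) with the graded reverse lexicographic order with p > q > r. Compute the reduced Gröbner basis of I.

f_1 = -p - q, LT = p.
f_2 = 2*q*r - r**2 + 2*p - 3*q + 1, LT = q*r.

The S-polynomials (S(f_1,f_2)) all reduce to 0 modulo the current basis, so we have a Gröbner basis.

G = {q*r + 3*r**2 + q - 3, p + q}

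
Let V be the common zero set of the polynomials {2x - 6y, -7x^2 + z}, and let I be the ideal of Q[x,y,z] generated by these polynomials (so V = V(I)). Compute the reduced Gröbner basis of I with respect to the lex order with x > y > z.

f_1 = 2x - 6y, LT = x.
f_2 = -7x^2 + z, LT = x^2.

S(f_1,f_2): lcm = x^2. S = -3xy + 1/7z.
  leading term xy: subtract (-3/2y)·f_1 from -3xy + 1/7z → -9y^2 + 1/7z
  leading term y^2: no divisor's leading term divides it; move -9y^2 to the remainder.
  leading term z: no divisor's leading term divides it; move 1/7z to the remainder.
  remainder -9y^2 + 1/7z ≠ 0; add g_3 = -9y^2 + 1/7z to the basis.

The other S-polynomials (S(f_1,g_3), S(f_2,g_3)) all reduce to 0 modulo the current basis, so we have a Gröbner basis.
Inter-reduce: drop elements whose leading term is divisible by another's, tail-reduce, and make monic.

G = {x - 3y, y^2 - 1/63z}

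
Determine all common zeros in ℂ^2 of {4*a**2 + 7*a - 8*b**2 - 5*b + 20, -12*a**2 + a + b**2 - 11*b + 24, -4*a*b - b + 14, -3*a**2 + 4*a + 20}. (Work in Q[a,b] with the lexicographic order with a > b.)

{(-2, -2)}

Compute a lex Gröbner basis by Buchberger's algorithm.
f_1 = 4*a**2 + 7*a - 8*b**2 - 5*b + 20, LT = a**2.
f_2 = -12*a**2 + a + b**2 - 11*b + 24, LT = a**2.
f_3 = -4*a*b - b + 14, LT = a*b.
f_4 = -3*a**2 + 4*a + 20, LT = a**2.

S(f_1,f_2): lcm = a**2. S = 11/6*a - 23/12*b**2 - 13/6*b + 7.
  reduce S modulo (f_1, f_2, f_3, f_4):
  remainder 11/6*a - 23/12*b**2 - 13/6*b + 7 ≠ 0; add h_5 = 11/6*a - 23/12*b**2 - 13/6*b + 7 to the basis.

S(f_1,f_3): lcm = a**2*b. S = 3/2*a*b + 7/2*a - 2*b**3 - 5/4*b**2 + 5*b.
  reduce S modulo (f_1, f_2, f_3, f_4, h_5):
  remainder -2*b**3 + 53/22*b**2 + 771/88*b - 357/44 ≠ 0; add h_6 = -2*b**3 + 53/22*b**2 + 771/88*b - 357/44 to the basis.

S(f_1,f_4): lcm = a**2. S = 37/12*a - 2*b**2 - 5/4*b + 35/3.
  reduce S modulo (f_1, f_2, f_3, f_4, h_5, h_6):
  remainder 323/264*b**2 + 79/33*b - 7/66 ≠ 0; add h_7 = 323/264*b**2 + 79/33*b - 7/66 to the basis.

S(f_2,f_3): lcm = a**2*b. S = -1/3*a*b + 7/2*a - 1/12*b**3 + 11/12*b**2 - 2*b.
  reduce S modulo (f_1, f_2, f_3, f_4, h_5, h_6, h_7):
  remainder -8393/1216*b - 8393/608 ≠ 0; add h_8 = -8393/1216*b - 8393/608 to the basis.

The other S-polynomials (S(f_2,f_4), S(f_3,f_4), S(f_1,h_5), S(f_2,h_5), S(f_3,h_5), S(f_4,h_5), S(f_1,h_6), S(f_2,h_6), S(f_3,h_6), S(f_4,h_6), S(h_5,h_6), S(f_1,h_7), S(f_2,h_7), S(f_3,h_7), S(f_4,h_7), S(h_5,h_7), S(h_6,h_7), S(f_1,h_8), S(f_2,h_8), S(f_3,h_8), S(f_4,h_8), S(h_5,h_8), S(h_6,h_8), S(h_7,h_8)) all reduce to 0 modulo the current basis, so we have a Gröbner basis.
Inter-reduce: drop elements whose leading term is divisible by another's, tail-reduce, and make monic.
Reduced Gröbner basis: {a + 2, b + 2}.

Elimination: the polynomial b + 2 lies in the elimination ideal for b, so b ∈ {-2}. For each such b, the remaining basis elements (now univariate) give the rest of the solution.
  b = -2: the earlier basis element becomes a + 2 = 0, giving a = -2 — point (-2, -2).
Zero-dimensionality of the ideal guarantees finitely many solutions over ℂ.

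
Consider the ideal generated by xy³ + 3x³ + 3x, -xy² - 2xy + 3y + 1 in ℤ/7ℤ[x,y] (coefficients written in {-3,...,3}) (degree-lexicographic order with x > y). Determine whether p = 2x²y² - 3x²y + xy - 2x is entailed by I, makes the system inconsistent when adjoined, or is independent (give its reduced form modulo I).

2x²y² - 3x²y + xy - 2x lies in I (it reduces to 0).

First compute the reduced Gröbner basis of I by Buchberger's algorithm.
f_1 = xy³ + 3x³ + 3x, LT = xy³.
f_2 = -xy² - 2xy + 3y + 1, LT = xy².

S(f_1,f_2): lcm = xy³. S = 3x³ - 2xy² + 3y² + 3x + y.
  leading term x³: no divisor's leading term divides it; move 3x³ to the remainder.
  leading term xy²: subtract (2)·f_2 from -2xy² + 3y² + 3x + y → -3xy + 3y² + 3x + 2y - 2
  leading term xy: no divisor's leading term divides it; move -3xy to the remainder.
  leading term y²: no divisor's leading term divides it; move 3y² to the remainder.
  leading term x: no divisor's leading term divides it; move 3x to the remainder.
  leading term y: no divisor's leading term divides it; move 2y to the remainder.
  leading term 1: no divisor's leading term divides it; move -2 to the remainder.
  remainder 3x³ - 3xy + 3y² + 3x + 2y - 2 ≠ 0; add h_3 = 3x³ - 3xy + 3y² + 3x + 2y - 2 to the basis.

S(f_1,h_3): lcm = x³y³. S = 3x⁵ + xy⁴ - y⁵ - xy³ - 3y⁴ + 3x³ + 3y³.
  leading term x⁵: subtract (x²)·h_3 from 3x⁵ + xy⁴ - y⁵ - xy³ - 3y⁴ + 3x³ + 3y³ → xy⁴ - y⁵ + 3x³y - 3x²y² - xy³ - 3y⁴ - 2x²y + 3y³ + 2x²
  leading term xy⁴: subtract (y)·f_1 from xy⁴ - y⁵ + 3x³y - 3x²y² - xy³ - 3y⁴ - 2x²y + 3y³ + 2x² → -y⁵ - 3x²y² - xy³ - 3y⁴ - 2x²y + 3y³ + 2x² - 3xy
  leading term y⁵: no divisor's leading term divides it; move -y⁵ to the remainder.
  leading term x²y²: subtract (3x)·f_2 from -3x²y² - xy³ - 3y⁴ - 2x²y + 3y³ + 2x² - 3xy → -xy³ - 3y⁴ - 3x²y + 3y³ + 2x² + 2xy - 3x
  leading term xy³: subtract (-1)·f_1 from -xy³ - 3y⁴ - 3x²y + 3y³ + 2x² + 2xy - 3x → -3y⁴ + 3x³ - 3x²y + 3y³ + 2x² + 2xy
  leading term y⁴: no divisor's leading term divides it; move -3y⁴ to the remainder.
  leading term x³: subtract (1)·h_3 from 3x³ - 3x²y + 3y³ + 2x² + 2xy → -3x²y + 3y³ + 2x² - 2xy - 3y² - 3x - 2y + 2
  leading term x²y: no divisor's leading term divides it; move -3x²y to the remainder.
  leading term y³: no divisor's leading term divides it; move 3y³ to the remainder.
  leading term x²: no divisor's leading term divides it; move 2x² to the remainder.
  leading term xy: no divisor's leading term divides it; move -2xy to the remainder.
  leading term y²: no divisor's leading term divides it; move -3y² to the remainder.
  leading term x: no divisor's leading term divides it; move -3x to the remainder.
  leading term y: no divisor's leading term divides it; move -2y to the remainder.
  leading term 1: no divisor's leading term divides it; move 2 to the remainder.
  remainder -y⁵ - 3y⁴ - 3x²y + 3y³ + 2x² - 2xy - 3y² - 3x - 2y + 2 ≠ 0; add h_4 = -y⁵ - 3y⁴ - 3x²y + 3y³ + 2x² - 2xy - 3y² - 3x - 2y + 2 to the basis.

S(f_2,h_3): lcm = x³y². S = 2x³y + xy³ - y⁴ - 3x²y - xy² - 3y³ - x² + 3y².
  leading term x³y: subtract (3y)·h_3 from 2x³y + xy³ - y⁴ - 3x²y - xy² - 3y³ - x² + 3y² → xy³ - y⁴ - 3x²y + xy² + 2y³ - x² - 2xy - 3y² - y
  leading term xy³: subtract (1)·f_1 from xy³ - y⁴ - 3x²y + xy² + 2y³ - x² - 2xy - 3y² - y → -y⁴ - 3x³ - 3x²y + xy² + 2y³ - x² - 2xy - 3y² - 3x - y
  leading term y⁴: no divisor's leading term divides it; move -y⁴ to the remainder.
  leading term x³: subtract (-1)·h_3 from -3x³ - 3x²y + xy² + 2y³ - x² - 2xy - 3y² - 3x - y → -3x²y + xy² + 2y³ - x² + 2xy + y - 2
  leading term x²y: no divisor's leading term divides it; move -3x²y to the remainder.
  leading term xy²: subtract (-1)·f_2 from xy² + 2y³ - x² + 2xy + y - 2 → 2y³ - x² - 3y - 1
  leading term y³: no divisor's leading term divides it; move 2y³ to the remainder.
  leading term x²: no divisor's leading term divides it; move -x² to the remainder.
  leading term y: no divisor's leading term divides it; move -3y to the remainder.
  leading term 1: no divisor's leading term divides it; move -1 to the remainder.
  remainder -y⁴ - 3x²y + 2y³ - x² - 3y - 1 ≠ 0; add h_5 = -y⁴ - 3x²y + 2y³ - x² - 3y - 1 to the basis.

The other S-polynomials (S(f_1,h_4), S(f_2,h_4), S(h_3,h_4), S(f_1,h_5), S(f_2,h_5), S(h_3,h_5), S(h_4,h_5)) all reduce to 0 modulo the current basis, so we have a Gröbner basis.
Inter-reduce: drop elements whose leading term is divisible by another's, tail-reduce, and make monic.
Reduced Gröbner basis: {y⁴ + 3x²y - 2y³ + x² + 3y + 1, x³ - xy + y² + x + 3y - 3, xy² + 2xy - 3y - 1}.
Label its elements g_1 = y⁴ + 3x²y - 2y³ + x² + 3y + 1, g_2 = x³ - xy + y² + x + 3y - 3, g_3 = xy² + 2xy - 3y - 1.

Reduce p = 2x²y² - 3x²y + xy - 2x modulo G:
  leading term x²y²: subtract (2x)·g_3 from 2x²y² - 3x²y + xy - 2x → 0
  normal form = 0.
Since the normal form is 0, p ∈ I.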